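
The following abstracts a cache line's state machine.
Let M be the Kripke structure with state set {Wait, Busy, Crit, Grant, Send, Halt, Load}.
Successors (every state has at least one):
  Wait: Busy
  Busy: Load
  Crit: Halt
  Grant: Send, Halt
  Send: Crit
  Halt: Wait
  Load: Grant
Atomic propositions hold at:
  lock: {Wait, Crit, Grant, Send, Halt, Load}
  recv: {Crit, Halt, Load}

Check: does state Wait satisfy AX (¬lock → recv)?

No

Sat(¬lock) = {Busy}
Sat(¬lock → recv) = {Wait, Crit, Grant, Send, Halt, Load}
Sat(AX (¬lock → recv)) = {s : every successor in {Wait, Crit, Grant, Send, Halt, Load}} = {Busy, Crit, Grant, Send, Halt, Load}
Wait ∉ Sat(AX (¬lock → recv)) = {Busy, Crit, Grant, Send, Halt, Load}, so the formula does not hold at Wait.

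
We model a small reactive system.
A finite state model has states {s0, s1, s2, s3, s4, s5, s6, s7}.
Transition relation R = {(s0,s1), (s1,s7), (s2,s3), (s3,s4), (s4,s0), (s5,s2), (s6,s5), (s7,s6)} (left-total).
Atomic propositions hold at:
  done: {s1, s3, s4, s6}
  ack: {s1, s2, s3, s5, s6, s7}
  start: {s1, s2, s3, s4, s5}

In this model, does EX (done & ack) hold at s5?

Sat(done & ack) = {s1, s3, s6}
Sat(EX (done & ack)) = {s : some successor in {s1, s3, s6}} = {s0, s2, s7}
s5 ∉ Sat(EX (done & ack)) = {s0, s2, s7}, so the formula does not hold at s5.

No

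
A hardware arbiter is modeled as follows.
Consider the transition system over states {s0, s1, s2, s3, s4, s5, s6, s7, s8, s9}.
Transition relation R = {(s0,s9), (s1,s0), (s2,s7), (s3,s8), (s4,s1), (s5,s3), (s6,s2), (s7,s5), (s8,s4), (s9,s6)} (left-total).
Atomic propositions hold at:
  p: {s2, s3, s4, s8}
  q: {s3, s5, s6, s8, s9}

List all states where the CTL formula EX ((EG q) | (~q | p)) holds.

{s1, s2, s3, s4, s5, s6, s8}

EG q: greatest fixpoint, start Z0 = {s3, s5, s6, s8, s9}, keep only states in Sat with some successor in Z. Z1 = {s3, s5, s9}; Z2 = {s5}; Z3 = ∅; fixed.
Sat(EG q) = ∅
Sat(~q) = {s0, s1, s2, s4, s7}
Sat(~q | p) = {s0, s1, s2, s3, s4, s7, s8}
Sat((EG q) | (~q | p)) = {s0, s1, s2, s3, s4, s7, s8}
Sat(EX ((EG q) | (~q | p))) = {s : some successor in {s0, s1, s2, s3, s4, s7, s8}} = {s1, s2, s3, s4, s5, s6, s8}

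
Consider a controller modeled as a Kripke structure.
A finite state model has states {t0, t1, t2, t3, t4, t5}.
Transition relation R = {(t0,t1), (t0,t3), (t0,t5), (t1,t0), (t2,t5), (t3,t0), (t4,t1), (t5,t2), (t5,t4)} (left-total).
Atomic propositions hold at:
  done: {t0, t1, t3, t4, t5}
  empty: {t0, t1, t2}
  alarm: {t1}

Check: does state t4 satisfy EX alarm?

Sat(EX alarm) = {s : some successor in {t1}} = {t0, t4}
t4 ∈ Sat(EX alarm) = {t0, t4}, so the formula holds at t4.

Yes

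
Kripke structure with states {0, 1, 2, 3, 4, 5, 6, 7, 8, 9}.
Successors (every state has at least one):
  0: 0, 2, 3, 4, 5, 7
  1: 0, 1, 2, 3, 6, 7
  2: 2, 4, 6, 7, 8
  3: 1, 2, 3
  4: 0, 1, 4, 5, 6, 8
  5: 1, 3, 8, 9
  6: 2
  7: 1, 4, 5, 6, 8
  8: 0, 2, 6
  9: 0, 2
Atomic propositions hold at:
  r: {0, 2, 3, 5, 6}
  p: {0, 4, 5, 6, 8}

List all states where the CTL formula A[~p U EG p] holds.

Sat(~p) = {1, 2, 3, 7, 9}
EG p: greatest fixpoint, start Z0 = {0, 4, 5, 6, 8}, keep only states in Sat with some successor in Z. Z1 = {0, 4, 5, 8}; fixed.
Sat(EG p) = {0, 4, 5, 8}
A[~p U EG p]: least fixpoint, start Z0 = Sat(EG p) = {0, 4, 5, 8}, add states in Sat(~p) with every successor in Z. Already a fixed point.
Sat(A[~p U EG p]) = {0, 4, 5, 8}

{0, 4, 5, 8}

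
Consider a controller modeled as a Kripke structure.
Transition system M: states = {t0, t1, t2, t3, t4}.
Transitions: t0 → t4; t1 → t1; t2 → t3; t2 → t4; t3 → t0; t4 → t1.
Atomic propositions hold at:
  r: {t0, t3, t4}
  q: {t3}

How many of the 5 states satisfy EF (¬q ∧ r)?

Sat(¬q) = {t0, t1, t2, t4}
Sat(¬q ∧ r) = {t0, t4}
EF (¬q ∧ r): least fixpoint, start Z0 = {t0, t4}, add states with some successor in Z. Z1 = {t0, t2, t3, t4}; fixed.
Sat(EF (¬q ∧ r)) = {t0, t2, t3, t4}
|Sat(EF (¬q ∧ r))| = |{t0, t2, t3, t4}| = 4.

4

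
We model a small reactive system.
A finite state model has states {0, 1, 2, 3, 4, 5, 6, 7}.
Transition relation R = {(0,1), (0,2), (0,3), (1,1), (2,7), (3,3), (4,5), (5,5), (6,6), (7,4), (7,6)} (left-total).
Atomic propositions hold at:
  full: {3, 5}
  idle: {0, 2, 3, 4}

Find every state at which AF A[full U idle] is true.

{0, 2, 3, 4}

A[full U idle]: least fixpoint, start Z0 = Sat(idle) = {0, 2, 3, 4}, add states in Sat(full) with every successor in Z. Already a fixed point.
Sat(A[full U idle]) = {0, 2, 3, 4}
AF A[full U idle]: least fixpoint, start Z0 = {0, 2, 3, 4}, add states with every successor in Z. Already a fixed point.
Sat(AF A[full U idle]) = {0, 2, 3, 4}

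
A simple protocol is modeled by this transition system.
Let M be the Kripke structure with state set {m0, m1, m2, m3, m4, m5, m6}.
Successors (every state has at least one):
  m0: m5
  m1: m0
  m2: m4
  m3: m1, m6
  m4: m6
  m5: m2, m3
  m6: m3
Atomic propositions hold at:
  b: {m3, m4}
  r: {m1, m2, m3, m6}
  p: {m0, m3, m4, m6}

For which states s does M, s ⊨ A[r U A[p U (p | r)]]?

{m0, m1, m2, m3, m4, m6}

Sat(p | r) = {m0, m1, m2, m3, m4, m6}
A[p U (p | r)]: least fixpoint, start Z0 = Sat((p | r)) = {m0, m1, m2, m3, m4, m6}, add states in Sat(p) with every successor in Z. Already a fixed point.
Sat(A[p U (p | r)]) = {m0, m1, m2, m3, m4, m6}
A[r U A[p U (p | r)]]: least fixpoint, start Z0 = Sat(A[p U (p | r)]) = {m0, m1, m2, m3, m4, m6}, add states in Sat(r) with every successor in Z. Already a fixed point.
Sat(A[r U A[p U (p | r)]]) = {m0, m1, m2, m3, m4, m6}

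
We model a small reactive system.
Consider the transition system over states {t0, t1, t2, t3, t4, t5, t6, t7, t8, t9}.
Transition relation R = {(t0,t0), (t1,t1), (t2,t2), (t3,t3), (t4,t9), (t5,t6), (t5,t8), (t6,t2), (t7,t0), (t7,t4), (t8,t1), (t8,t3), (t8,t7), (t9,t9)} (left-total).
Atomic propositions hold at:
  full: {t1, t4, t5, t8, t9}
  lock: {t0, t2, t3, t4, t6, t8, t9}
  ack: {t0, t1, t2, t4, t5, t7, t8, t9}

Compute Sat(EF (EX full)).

Sat(EX full) = {s : some successor in {t1, t4, t5, t8, t9}} = {t1, t4, t5, t7, t8, t9}
EF (EX full): least fixpoint, start Z0 = {t1, t4, t5, t7, t8, t9}, add states with some successor in Z. Already a fixed point.
Sat(EF (EX full)) = {t1, t4, t5, t7, t8, t9}

{t1, t4, t5, t7, t8, t9}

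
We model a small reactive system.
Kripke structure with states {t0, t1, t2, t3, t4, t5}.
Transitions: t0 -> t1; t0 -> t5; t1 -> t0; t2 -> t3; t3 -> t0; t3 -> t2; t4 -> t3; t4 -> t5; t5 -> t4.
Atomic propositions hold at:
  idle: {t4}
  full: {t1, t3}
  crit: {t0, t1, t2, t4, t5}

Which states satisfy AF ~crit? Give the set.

{t2, t3}

Sat(~crit) = {t3}
AF ~crit: least fixpoint, start Z0 = {t3}, add states with every successor in Z. Z1 = {t2, t3}; fixed.
Sat(AF ~crit) = {t2, t3}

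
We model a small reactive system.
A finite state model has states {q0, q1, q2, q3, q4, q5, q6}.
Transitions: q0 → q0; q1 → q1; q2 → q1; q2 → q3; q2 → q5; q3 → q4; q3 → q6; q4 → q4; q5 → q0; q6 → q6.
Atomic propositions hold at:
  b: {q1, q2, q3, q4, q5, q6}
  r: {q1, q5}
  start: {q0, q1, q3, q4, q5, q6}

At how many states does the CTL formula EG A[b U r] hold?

A[b U r]: least fixpoint, start Z0 = Sat(r) = {q1, q5}, add states in Sat(b) with every successor in Z. Already a fixed point.
Sat(A[b U r]) = {q1, q5}
EG A[b U r]: greatest fixpoint, start Z0 = {q1, q5}, keep only states in Sat with some successor in Z. Z1 = {q1}; fixed.
Sat(EG A[b U r]) = {q1}
|Sat(EG A[b U r])| = |{q1}| = 1.

1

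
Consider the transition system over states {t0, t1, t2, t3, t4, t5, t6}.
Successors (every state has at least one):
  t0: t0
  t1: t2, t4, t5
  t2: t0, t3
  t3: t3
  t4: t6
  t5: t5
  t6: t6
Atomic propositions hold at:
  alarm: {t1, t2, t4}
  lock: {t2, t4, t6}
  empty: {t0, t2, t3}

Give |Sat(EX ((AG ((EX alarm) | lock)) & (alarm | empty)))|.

Sat(EX alarm) = {s : some successor in {t1, t2, t4}} = {t1}
Sat((EX alarm) | lock) = {t1, t2, t4, t6}
AG ((EX alarm) | lock): greatest fixpoint, start Z0 = {t1, t2, t4, t6}, keep only states in Sat with every successor in Z. Z1 = {t4, t6}; fixed.
Sat(AG ((EX alarm) | lock)) = {t4, t6}
Sat(alarm | empty) = {t0, t1, t2, t3, t4}
Sat((AG ((EX alarm) | lock)) & (alarm | empty)) = {t4}
Sat(EX ((AG ((EX alarm) | lock)) & (alarm | empty))) = {s : some successor in {t4}} = {t1}
|Sat(EX ((AG ((EX alarm) | lock)) & (alarm | empty)))| = |{t1}| = 1.

1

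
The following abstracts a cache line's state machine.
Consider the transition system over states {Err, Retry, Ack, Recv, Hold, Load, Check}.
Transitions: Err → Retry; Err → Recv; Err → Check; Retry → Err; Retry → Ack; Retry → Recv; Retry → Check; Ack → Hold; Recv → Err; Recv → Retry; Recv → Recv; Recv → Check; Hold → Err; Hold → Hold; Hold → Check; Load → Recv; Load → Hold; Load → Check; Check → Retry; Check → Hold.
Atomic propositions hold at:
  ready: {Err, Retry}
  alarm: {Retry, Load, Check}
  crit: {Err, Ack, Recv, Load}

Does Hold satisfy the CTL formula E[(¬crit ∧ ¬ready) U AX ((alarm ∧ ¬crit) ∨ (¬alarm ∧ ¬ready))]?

Sat(¬crit) = {Retry, Hold, Check}
Sat(¬ready) = {Ack, Recv, Hold, Load, Check}
Sat(¬crit ∧ ¬ready) = {Hold, Check}
Sat(alarm ∧ ¬crit) = {Retry, Check}
Sat(¬alarm) = {Err, Ack, Recv, Hold}
Sat(¬alarm ∧ ¬ready) = {Ack, Recv, Hold}
Sat((alarm ∧ ¬crit) ∨ (¬alarm ∧ ¬ready)) = {Retry, Ack, Recv, Hold, Check}
Sat(AX ((alarm ∧ ¬crit) ∨ (¬alarm ∧ ¬ready))) = {s : every successor in {Retry, Ack, Recv, Hold, Check}} = {Err, Ack, Load, Check}
E[(¬crit ∧ ¬ready) U AX ((alarm ∧ ¬crit) ∨ (¬alarm ∧ ¬ready))]: least fixpoint, start Z0 = Sat(AX ((alarm ∧ ¬crit) ∨ (¬alarm ∧ ¬ready))) = {Err, Ack, Load, Check}, add states in Sat(¬crit ∧ ¬ready) with some successor in Z. Z1 = {Err, Ack, Hold, Load, Check}; fixed.
Sat(E[(¬crit ∧ ¬ready) U AX ((alarm ∧ ¬crit) ∨ (¬alarm ∧ ¬ready))]) = {Err, Ack, Hold, Load, Check}
Hold ∈ Sat(E[(¬crit ∧ ¬ready) U AX ((alarm ∧ ¬crit) ∨ (¬alarm ∧ ¬ready))]) = {Err, Ack, Hold, Load, Check}, so the formula holds at Hold.

Yes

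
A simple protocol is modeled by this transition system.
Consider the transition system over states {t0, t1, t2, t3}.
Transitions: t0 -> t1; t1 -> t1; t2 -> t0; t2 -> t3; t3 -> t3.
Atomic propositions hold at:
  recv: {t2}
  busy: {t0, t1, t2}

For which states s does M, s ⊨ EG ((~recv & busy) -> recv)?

{t2, t3}

Sat(~recv) = {t0, t1, t3}
Sat(~recv & busy) = {t0, t1}
Sat((~recv & busy) -> recv) = {t2, t3}
EG ((~recv & busy) -> recv): greatest fixpoint, start Z0 = {t2, t3}, keep only states in Sat with some successor in Z. Already a fixed point.
Sat(EG ((~recv & busy) -> recv)) = {t2, t3}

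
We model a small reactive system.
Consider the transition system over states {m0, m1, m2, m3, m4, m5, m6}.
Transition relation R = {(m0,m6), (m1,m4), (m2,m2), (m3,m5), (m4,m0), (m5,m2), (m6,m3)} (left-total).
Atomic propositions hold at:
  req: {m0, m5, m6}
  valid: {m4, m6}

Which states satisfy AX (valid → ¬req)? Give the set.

Sat(¬req) = {m1, m2, m3, m4}
Sat(valid → ¬req) = {m0, m1, m2, m3, m4, m5}
Sat(AX (valid → ¬req)) = {s : every successor in {m0, m1, m2, m3, m4, m5}} = {m1, m2, m3, m4, m5, m6}

{m1, m2, m3, m4, m5, m6}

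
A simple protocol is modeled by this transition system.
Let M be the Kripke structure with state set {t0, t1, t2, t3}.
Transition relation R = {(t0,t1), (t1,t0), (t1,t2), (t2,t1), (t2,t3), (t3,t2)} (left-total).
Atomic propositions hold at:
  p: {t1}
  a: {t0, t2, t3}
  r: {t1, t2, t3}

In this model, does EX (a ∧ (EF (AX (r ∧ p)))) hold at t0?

No

Sat(r ∧ p) = {t1}
Sat(AX (r ∧ p)) = {s : every successor in {t1}} = {t0}
EF (AX (r ∧ p)): least fixpoint, start Z0 = {t0}, add states with some successor in Z. Z1 = {t0, t1}; Z2 = {t0, t1, t2}; Z3 = {t0, t1, t2, t3}; fixed.
Sat(EF (AX (r ∧ p))) = {t0, t1, t2, t3}
Sat(a ∧ (EF (AX (r ∧ p)))) = {t0, t2, t3}
Sat(EX (a ∧ (EF (AX (r ∧ p))))) = {s : some successor in {t0, t2, t3}} = {t1, t2, t3}
t0 ∉ Sat(EX (a ∧ (EF (AX (r ∧ p))))) = {t1, t2, t3}, so the formula does not hold at t0.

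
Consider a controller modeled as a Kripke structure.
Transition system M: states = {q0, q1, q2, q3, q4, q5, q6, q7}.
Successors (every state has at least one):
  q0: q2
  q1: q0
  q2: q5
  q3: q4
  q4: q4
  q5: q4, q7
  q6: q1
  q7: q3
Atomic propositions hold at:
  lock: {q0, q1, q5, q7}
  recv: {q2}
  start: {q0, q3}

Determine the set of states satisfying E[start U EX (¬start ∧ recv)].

{q0}

Sat(¬start) = {q1, q2, q4, q5, q6, q7}
Sat(¬start ∧ recv) = {q2}
Sat(EX (¬start ∧ recv)) = {s : some successor in {q2}} = {q0}
E[start U EX (¬start ∧ recv)]: least fixpoint, start Z0 = Sat(EX (¬start ∧ recv)) = {q0}, add states in Sat(start) with some successor in Z. Already a fixed point.
Sat(E[start U EX (¬start ∧ recv)]) = {q0}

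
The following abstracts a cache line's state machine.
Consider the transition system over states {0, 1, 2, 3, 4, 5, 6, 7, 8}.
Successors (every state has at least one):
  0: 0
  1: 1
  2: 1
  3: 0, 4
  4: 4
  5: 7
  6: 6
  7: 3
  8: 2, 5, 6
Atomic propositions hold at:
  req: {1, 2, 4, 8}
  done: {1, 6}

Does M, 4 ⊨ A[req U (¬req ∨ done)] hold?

Sat(¬req) = {0, 3, 5, 6, 7}
Sat(¬req ∨ done) = {0, 1, 3, 5, 6, 7}
A[req U (¬req ∨ done)]: least fixpoint, start Z0 = Sat((¬req ∨ done)) = {0, 1, 3, 5, 6, 7}, add states in Sat(req) with every successor in Z. Z1 = {0, 1, 2, 3, 5, 6, 7}; Z2 = {0, 1, 2, 3, 5, 6, 7, 8}; fixed.
Sat(A[req U (¬req ∨ done)]) = {0, 1, 2, 3, 5, 6, 7, 8}
4 ∉ Sat(A[req U (¬req ∨ done)]) = {0, 1, 2, 3, 5, 6, 7, 8}, so the formula does not hold at 4.

No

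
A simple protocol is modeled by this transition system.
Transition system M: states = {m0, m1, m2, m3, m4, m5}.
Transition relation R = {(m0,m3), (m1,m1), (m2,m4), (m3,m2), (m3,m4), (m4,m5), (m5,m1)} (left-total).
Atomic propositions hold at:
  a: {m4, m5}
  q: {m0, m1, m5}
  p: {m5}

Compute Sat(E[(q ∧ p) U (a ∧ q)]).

Sat(q ∧ p) = {m5}
Sat(a ∧ q) = {m5}
E[(q ∧ p) U (a ∧ q)]: least fixpoint, start Z0 = Sat((a ∧ q)) = {m5}, add states in Sat(q ∧ p) with some successor in Z. Already a fixed point.
Sat(E[(q ∧ p) U (a ∧ q)]) = {m5}

{m5}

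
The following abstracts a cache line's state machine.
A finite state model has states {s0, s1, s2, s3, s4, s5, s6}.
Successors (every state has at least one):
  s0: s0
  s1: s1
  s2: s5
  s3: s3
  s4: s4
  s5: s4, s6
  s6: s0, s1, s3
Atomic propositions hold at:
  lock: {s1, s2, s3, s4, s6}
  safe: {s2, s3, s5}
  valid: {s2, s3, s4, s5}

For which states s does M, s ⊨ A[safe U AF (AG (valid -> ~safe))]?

Sat(~safe) = {s0, s1, s4, s6}
Sat(valid -> ~safe) = {s0, s1, s4, s6}
AG (valid -> ~safe): greatest fixpoint, start Z0 = {s0, s1, s4, s6}, keep only states in Sat with every successor in Z. Z1 = {s0, s1, s4}; fixed.
Sat(AG (valid -> ~safe)) = {s0, s1, s4}
AF (AG (valid -> ~safe)): least fixpoint, start Z0 = {s0, s1, s4}, add states with every successor in Z. Already a fixed point.
Sat(AF (AG (valid -> ~safe))) = {s0, s1, s4}
A[safe U AF (AG (valid -> ~safe))]: least fixpoint, start Z0 = Sat(AF (AG (valid -> ~safe))) = {s0, s1, s4}, add states in Sat(safe) with every successor in Z. Already a fixed point.
Sat(A[safe U AF (AG (valid -> ~safe))]) = {s0, s1, s4}

{s0, s1, s4}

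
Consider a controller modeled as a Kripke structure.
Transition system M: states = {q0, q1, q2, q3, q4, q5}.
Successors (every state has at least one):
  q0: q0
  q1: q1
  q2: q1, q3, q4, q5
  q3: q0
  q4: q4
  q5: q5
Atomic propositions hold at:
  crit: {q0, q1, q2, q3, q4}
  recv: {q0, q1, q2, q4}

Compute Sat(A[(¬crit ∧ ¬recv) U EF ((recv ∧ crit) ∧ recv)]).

Sat(¬crit) = {q5}
Sat(¬recv) = {q3, q5}
Sat(¬crit ∧ ¬recv) = {q5}
Sat(recv ∧ crit) = {q0, q1, q2, q4}
Sat((recv ∧ crit) ∧ recv) = {q0, q1, q2, q4}
EF ((recv ∧ crit) ∧ recv): least fixpoint, start Z0 = {q0, q1, q2, q4}, add states with some successor in Z. Z1 = {q0, q1, q2, q3, q4}; fixed.
Sat(EF ((recv ∧ crit) ∧ recv)) = {q0, q1, q2, q3, q4}
A[(¬crit ∧ ¬recv) U EF ((recv ∧ crit) ∧ recv)]: least fixpoint, start Z0 = Sat(EF ((recv ∧ crit) ∧ recv)) = {q0, q1, q2, q3, q4}, add states in Sat(¬crit ∧ ¬recv) with every successor in Z. Already a fixed point.
Sat(A[(¬crit ∧ ¬recv) U EF ((recv ∧ crit) ∧ recv)]) = {q0, q1, q2, q3, q4}

{q0, q1, q2, q3, q4}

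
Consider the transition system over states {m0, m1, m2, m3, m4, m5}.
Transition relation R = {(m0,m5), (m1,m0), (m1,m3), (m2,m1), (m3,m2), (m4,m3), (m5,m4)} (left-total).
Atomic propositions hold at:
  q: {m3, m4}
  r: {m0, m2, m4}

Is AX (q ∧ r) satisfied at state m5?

Yes

Sat(q ∧ r) = {m4}
Sat(AX (q ∧ r)) = {s : every successor in {m4}} = {m5}
m5 ∈ Sat(AX (q ∧ r)) = {m5}, so the formula holds at m5.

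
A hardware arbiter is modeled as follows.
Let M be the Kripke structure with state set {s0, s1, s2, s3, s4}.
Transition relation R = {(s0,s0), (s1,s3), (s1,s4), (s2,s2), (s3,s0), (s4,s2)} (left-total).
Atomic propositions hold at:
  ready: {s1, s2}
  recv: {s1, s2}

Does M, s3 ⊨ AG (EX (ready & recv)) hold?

Sat(ready & recv) = {s1, s2}
Sat(EX (ready & recv)) = {s : some successor in {s1, s2}} = {s2, s4}
AG (EX (ready & recv)): greatest fixpoint, start Z0 = {s2, s4}, keep only states in Sat with every successor in Z. Already a fixed point.
Sat(AG (EX (ready & recv))) = {s2, s4}
s3 ∉ Sat(AG (EX (ready & recv))) = {s2, s4}, so the formula does not hold at s3.

No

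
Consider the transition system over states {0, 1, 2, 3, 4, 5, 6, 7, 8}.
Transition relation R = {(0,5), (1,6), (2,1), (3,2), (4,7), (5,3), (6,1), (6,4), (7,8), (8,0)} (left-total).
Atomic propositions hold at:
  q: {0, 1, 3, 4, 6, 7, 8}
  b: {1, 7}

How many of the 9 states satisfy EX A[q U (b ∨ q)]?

7

Sat(b ∨ q) = {0, 1, 3, 4, 6, 7, 8}
A[q U (b ∨ q)]: least fixpoint, start Z0 = Sat((b ∨ q)) = {0, 1, 3, 4, 6, 7, 8}, add states in Sat(q) with every successor in Z. Already a fixed point.
Sat(A[q U (b ∨ q)]) = {0, 1, 3, 4, 6, 7, 8}
Sat(EX A[q U (b ∨ q)]) = {s : some successor in {0, 1, 3, 4, 6, 7, 8}} = {1, 2, 4, 5, 6, 7, 8}
|Sat(EX A[q U (b ∨ q)])| = |{1, 2, 4, 5, 6, 7, 8}| = 7.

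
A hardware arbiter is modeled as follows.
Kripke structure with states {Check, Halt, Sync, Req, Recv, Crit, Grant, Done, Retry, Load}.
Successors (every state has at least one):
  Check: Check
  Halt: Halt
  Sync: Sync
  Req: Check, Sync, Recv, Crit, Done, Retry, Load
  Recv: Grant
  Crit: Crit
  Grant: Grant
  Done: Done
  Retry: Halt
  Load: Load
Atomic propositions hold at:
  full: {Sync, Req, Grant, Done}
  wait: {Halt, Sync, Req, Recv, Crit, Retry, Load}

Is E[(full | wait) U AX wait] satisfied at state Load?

Sat(full | wait) = {Halt, Sync, Req, Recv, Crit, Grant, Done, Retry, Load}
Sat(AX wait) = {s : every successor in {Halt, Sync, Req, Recv, Crit, Retry, Load}} = {Halt, Sync, Crit, Retry, Load}
E[(full | wait) U AX wait]: least fixpoint, start Z0 = Sat(AX wait) = {Halt, Sync, Crit, Retry, Load}, add states in Sat(full | wait) with some successor in Z. Z1 = {Halt, Sync, Req, Crit, Retry, Load}; fixed.
Sat(E[(full | wait) U AX wait]) = {Halt, Sync, Req, Crit, Retry, Load}
Load ∈ Sat(E[(full | wait) U AX wait]) = {Halt, Sync, Req, Crit, Retry, Load}, so the formula holds at Load.

Yes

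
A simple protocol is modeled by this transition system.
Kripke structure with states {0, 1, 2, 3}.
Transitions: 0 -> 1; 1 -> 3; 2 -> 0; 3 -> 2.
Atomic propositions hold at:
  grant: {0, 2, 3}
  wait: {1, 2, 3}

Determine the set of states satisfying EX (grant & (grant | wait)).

Sat(grant | wait) = {0, 1, 2, 3}
Sat(grant & (grant | wait)) = {0, 2, 3}
Sat(EX (grant & (grant | wait))) = {s : some successor in {0, 2, 3}} = {1, 2, 3}

{1, 2, 3}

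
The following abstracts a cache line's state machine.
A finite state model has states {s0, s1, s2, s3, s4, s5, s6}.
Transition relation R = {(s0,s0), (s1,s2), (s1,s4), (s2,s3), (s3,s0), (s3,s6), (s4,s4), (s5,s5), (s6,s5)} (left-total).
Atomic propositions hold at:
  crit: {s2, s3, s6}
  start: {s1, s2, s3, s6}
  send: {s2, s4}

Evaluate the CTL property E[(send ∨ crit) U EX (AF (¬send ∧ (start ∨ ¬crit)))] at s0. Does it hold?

Yes

Sat(send ∨ crit) = {s2, s3, s4, s6}
Sat(¬send) = {s0, s1, s3, s5, s6}
Sat(¬crit) = {s0, s1, s4, s5}
Sat(start ∨ ¬crit) = {s0, s1, s2, s3, s4, s5, s6}
Sat(¬send ∧ (start ∨ ¬crit)) = {s0, s1, s3, s5, s6}
AF (¬send ∧ (start ∨ ¬crit)): least fixpoint, start Z0 = {s0, s1, s3, s5, s6}, add states with every successor in Z. Z1 = {s0, s1, s2, s3, s5, s6}; fixed.
Sat(AF (¬send ∧ (start ∨ ¬crit))) = {s0, s1, s2, s3, s5, s6}
Sat(EX (AF (¬send ∧ (start ∨ ¬crit)))) = {s : some successor in {s0, s1, s2, s3, s5, s6}} = {s0, s1, s2, s3, s5, s6}
E[(send ∨ crit) U EX (AF (¬send ∧ (start ∨ ¬crit)))]: least fixpoint, start Z0 = Sat(EX (AF (¬send ∧ (start ∨ ¬crit)))) = {s0, s1, s2, s3, s5, s6}, add states in Sat(send ∨ crit) with some successor in Z. Already a fixed point.
Sat(E[(send ∨ crit) U EX (AF (¬send ∧ (start ∨ ¬crit)))]) = {s0, s1, s2, s3, s5, s6}
s0 ∈ Sat(E[(send ∨ crit) U EX (AF (¬send ∧ (start ∨ ¬crit)))]) = {s0, s1, s2, s3, s5, s6}, so the formula holds at s0.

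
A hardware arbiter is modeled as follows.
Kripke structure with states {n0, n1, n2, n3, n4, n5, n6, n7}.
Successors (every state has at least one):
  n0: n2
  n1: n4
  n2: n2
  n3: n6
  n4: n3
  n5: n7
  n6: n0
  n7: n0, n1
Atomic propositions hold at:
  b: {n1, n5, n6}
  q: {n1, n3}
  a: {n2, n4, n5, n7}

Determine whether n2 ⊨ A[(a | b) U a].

Sat(a | b) = {n1, n2, n4, n5, n6, n7}
A[(a | b) U a]: least fixpoint, start Z0 = Sat(a) = {n2, n4, n5, n7}, add states in Sat(a | b) with every successor in Z. Z1 = {n1, n2, n4, n5, n7}; fixed.
Sat(A[(a | b) U a]) = {n1, n2, n4, n5, n7}
n2 ∈ Sat(A[(a | b) U a]) = {n1, n2, n4, n5, n7}, so the formula holds at n2.

Yes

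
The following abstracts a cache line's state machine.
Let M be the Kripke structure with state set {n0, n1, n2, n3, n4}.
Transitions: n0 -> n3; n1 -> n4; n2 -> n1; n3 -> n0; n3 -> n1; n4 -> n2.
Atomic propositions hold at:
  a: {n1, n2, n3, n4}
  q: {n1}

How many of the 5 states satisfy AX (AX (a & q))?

Sat(a & q) = {n1}
Sat(AX (a & q)) = {s : every successor in {n1}} = {n2}
Sat(AX (AX (a & q))) = {s : every successor in {n2}} = {n4}
|Sat(AX (AX (a & q)))| = |{n4}| = 1.

1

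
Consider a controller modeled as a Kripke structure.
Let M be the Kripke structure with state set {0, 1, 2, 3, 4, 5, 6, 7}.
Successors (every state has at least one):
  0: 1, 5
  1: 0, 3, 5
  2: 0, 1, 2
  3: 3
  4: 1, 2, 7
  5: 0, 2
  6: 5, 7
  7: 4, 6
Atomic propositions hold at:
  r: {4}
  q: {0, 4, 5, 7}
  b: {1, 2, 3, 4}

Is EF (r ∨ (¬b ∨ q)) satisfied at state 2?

Yes

Sat(¬b) = {0, 5, 6, 7}
Sat(¬b ∨ q) = {0, 4, 5, 6, 7}
Sat(r ∨ (¬b ∨ q)) = {0, 4, 5, 6, 7}
EF (r ∨ (¬b ∨ q)): least fixpoint, start Z0 = {0, 4, 5, 6, 7}, add states with some successor in Z. Z1 = {0, 1, 2, 4, 5, 6, 7}; fixed.
Sat(EF (r ∨ (¬b ∨ q))) = {0, 1, 2, 4, 5, 6, 7}
2 ∈ Sat(EF (r ∨ (¬b ∨ q))) = {0, 1, 2, 4, 5, 6, 7}, so the formula holds at 2.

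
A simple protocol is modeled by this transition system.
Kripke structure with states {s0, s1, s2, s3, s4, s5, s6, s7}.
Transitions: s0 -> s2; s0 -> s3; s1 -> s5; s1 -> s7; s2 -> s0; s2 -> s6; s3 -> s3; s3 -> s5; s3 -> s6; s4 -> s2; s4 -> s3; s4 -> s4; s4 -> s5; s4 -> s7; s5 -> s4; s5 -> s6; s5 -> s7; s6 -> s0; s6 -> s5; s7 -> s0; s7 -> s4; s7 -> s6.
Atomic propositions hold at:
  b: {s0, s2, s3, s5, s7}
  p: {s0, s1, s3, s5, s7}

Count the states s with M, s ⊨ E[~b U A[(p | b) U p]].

7

Sat(~b) = {s1, s4, s6}
Sat(p | b) = {s0, s1, s2, s3, s5, s7}
A[(p | b) U p]: least fixpoint, start Z0 = Sat(p) = {s0, s1, s3, s5, s7}, add states in Sat(p | b) with every successor in Z. Already a fixed point.
Sat(A[(p | b) U p]) = {s0, s1, s3, s5, s7}
E[~b U A[(p | b) U p]]: least fixpoint, start Z0 = Sat(A[(p | b) U p]) = {s0, s1, s3, s5, s7}, add states in Sat(~b) with some successor in Z. Z1 = {s0, s1, s3, s4, s5, s6, s7}; fixed.
Sat(E[~b U A[(p | b) U p]]) = {s0, s1, s3, s4, s5, s6, s7}
|Sat(E[~b U A[(p | b) U p]])| = |{s0, s1, s3, s4, s5, s6, s7}| = 7.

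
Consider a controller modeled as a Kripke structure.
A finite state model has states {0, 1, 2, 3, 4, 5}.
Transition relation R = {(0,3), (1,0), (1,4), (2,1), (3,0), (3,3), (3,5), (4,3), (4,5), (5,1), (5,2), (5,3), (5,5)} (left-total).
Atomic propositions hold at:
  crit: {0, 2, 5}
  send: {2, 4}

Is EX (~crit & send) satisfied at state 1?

Sat(~crit) = {1, 3, 4}
Sat(~crit & send) = {4}
Sat(EX (~crit & send)) = {s : some successor in {4}} = {1}
1 ∈ Sat(EX (~crit & send)) = {1}, so the formula holds at 1.

Yes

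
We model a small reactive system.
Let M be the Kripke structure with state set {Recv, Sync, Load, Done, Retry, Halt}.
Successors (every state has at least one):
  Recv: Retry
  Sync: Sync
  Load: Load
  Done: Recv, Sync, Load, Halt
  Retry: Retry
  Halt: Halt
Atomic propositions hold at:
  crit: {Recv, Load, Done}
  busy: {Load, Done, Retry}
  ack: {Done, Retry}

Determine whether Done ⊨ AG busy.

AG busy: greatest fixpoint, start Z0 = {Load, Done, Retry}, keep only states in Sat with every successor in Z. Z1 = {Load, Retry}; fixed.
Sat(AG busy) = {Load, Retry}
Done ∉ Sat(AG busy) = {Load, Retry}, so the formula does not hold at Done.

No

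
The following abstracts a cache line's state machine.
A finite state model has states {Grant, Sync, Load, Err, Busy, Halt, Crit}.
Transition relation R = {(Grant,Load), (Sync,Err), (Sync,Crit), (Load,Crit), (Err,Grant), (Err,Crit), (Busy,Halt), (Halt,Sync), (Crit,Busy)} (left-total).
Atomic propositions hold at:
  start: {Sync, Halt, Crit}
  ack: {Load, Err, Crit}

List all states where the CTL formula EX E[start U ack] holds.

{Grant, Sync, Load, Err, Busy, Halt}

E[start U ack]: least fixpoint, start Z0 = Sat(ack) = {Load, Err, Crit}, add states in Sat(start) with some successor in Z. Z1 = {Sync, Load, Err, Crit}; Z2 = {Sync, Load, Err, Halt, Crit}; fixed.
Sat(E[start U ack]) = {Sync, Load, Err, Halt, Crit}
Sat(EX E[start U ack]) = {s : some successor in {Sync, Load, Err, Halt, Crit}} = {Grant, Sync, Load, Err, Busy, Halt}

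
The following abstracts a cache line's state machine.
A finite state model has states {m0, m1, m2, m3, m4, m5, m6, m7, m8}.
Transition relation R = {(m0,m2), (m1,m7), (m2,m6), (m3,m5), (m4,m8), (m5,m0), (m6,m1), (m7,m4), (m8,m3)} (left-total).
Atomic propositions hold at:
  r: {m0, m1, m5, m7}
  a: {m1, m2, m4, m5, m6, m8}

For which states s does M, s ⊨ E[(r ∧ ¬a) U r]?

{m0, m1, m5, m7}

Sat(¬a) = {m0, m3, m7}
Sat(r ∧ ¬a) = {m0, m7}
E[(r ∧ ¬a) U r]: least fixpoint, start Z0 = Sat(r) = {m0, m1, m5, m7}, add states in Sat(r ∧ ¬a) with some successor in Z. Already a fixed point.
Sat(E[(r ∧ ¬a) U r]) = {m0, m1, m5, m7}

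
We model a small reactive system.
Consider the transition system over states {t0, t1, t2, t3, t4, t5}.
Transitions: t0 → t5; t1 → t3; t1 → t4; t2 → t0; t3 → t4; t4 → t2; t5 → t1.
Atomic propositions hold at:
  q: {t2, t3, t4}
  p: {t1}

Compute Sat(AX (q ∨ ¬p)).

{t0, t1, t2, t3, t4}

Sat(¬p) = {t0, t2, t3, t4, t5}
Sat(q ∨ ¬p) = {t0, t2, t3, t4, t5}
Sat(AX (q ∨ ¬p)) = {s : every successor in {t0, t2, t3, t4, t5}} = {t0, t1, t2, t3, t4}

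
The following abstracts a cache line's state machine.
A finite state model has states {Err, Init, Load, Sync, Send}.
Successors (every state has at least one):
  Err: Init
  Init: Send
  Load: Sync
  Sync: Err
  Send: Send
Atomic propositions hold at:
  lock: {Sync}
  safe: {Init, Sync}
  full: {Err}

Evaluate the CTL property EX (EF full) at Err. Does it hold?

EF full: least fixpoint, start Z0 = {Err}, add states with some successor in Z. Z1 = {Err, Sync}; Z2 = {Err, Load, Sync}; fixed.
Sat(EF full) = {Err, Load, Sync}
Sat(EX (EF full)) = {s : some successor in {Err, Load, Sync}} = {Load, Sync}
Err ∉ Sat(EX (EF full)) = {Load, Sync}, so the formula does not hold at Err.

No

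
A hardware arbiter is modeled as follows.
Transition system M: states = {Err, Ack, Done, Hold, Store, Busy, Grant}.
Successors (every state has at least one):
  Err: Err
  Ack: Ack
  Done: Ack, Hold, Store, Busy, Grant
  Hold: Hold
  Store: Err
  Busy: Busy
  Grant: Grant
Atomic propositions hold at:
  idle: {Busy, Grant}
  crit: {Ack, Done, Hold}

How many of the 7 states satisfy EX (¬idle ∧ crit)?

Sat(¬idle) = {Err, Ack, Done, Hold, Store}
Sat(¬idle ∧ crit) = {Ack, Done, Hold}
Sat(EX (¬idle ∧ crit)) = {s : some successor in {Ack, Done, Hold}} = {Ack, Done, Hold}
|Sat(EX (¬idle ∧ crit))| = |{Ack, Done, Hold}| = 3.

3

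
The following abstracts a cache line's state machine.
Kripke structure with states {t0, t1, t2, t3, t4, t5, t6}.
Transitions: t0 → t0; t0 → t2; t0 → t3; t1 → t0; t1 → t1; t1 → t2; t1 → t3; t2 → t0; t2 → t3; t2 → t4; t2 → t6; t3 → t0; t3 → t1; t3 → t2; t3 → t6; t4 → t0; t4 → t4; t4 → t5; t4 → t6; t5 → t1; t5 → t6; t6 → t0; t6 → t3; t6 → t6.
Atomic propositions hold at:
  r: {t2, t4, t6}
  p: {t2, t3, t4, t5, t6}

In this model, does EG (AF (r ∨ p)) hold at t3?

Yes

Sat(r ∨ p) = {t2, t3, t4, t5, t6}
AF (r ∨ p): least fixpoint, start Z0 = {t2, t3, t4, t5, t6}, add states with every successor in Z. Already a fixed point.
Sat(AF (r ∨ p)) = {t2, t3, t4, t5, t6}
EG (AF (r ∨ p)): greatest fixpoint, start Z0 = {t2, t3, t4, t5, t6}, keep only states in Sat with some successor in Z. Already a fixed point.
Sat(EG (AF (r ∨ p))) = {t2, t3, t4, t5, t6}
t3 ∈ Sat(EG (AF (r ∨ p))) = {t2, t3, t4, t5, t6}, so the formula holds at t3.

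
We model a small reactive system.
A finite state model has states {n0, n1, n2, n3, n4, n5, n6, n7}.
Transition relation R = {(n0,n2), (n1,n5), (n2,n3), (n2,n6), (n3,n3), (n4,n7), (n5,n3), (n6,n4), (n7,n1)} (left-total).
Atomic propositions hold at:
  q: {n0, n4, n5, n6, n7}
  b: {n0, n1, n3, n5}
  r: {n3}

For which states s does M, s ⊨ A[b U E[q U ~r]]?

Sat(~r) = {n0, n1, n2, n4, n5, n6, n7}
E[q U ~r]: least fixpoint, start Z0 = Sat(~r) = {n0, n1, n2, n4, n5, n6, n7}, add states in Sat(q) with some successor in Z. Already a fixed point.
Sat(E[q U ~r]) = {n0, n1, n2, n4, n5, n6, n7}
A[b U E[q U ~r]]: least fixpoint, start Z0 = Sat(E[q U ~r]) = {n0, n1, n2, n4, n5, n6, n7}, add states in Sat(b) with every successor in Z. Already a fixed point.
Sat(A[b U E[q U ~r]]) = {n0, n1, n2, n4, n5, n6, n7}

{n0, n1, n2, n4, n5, n6, n7}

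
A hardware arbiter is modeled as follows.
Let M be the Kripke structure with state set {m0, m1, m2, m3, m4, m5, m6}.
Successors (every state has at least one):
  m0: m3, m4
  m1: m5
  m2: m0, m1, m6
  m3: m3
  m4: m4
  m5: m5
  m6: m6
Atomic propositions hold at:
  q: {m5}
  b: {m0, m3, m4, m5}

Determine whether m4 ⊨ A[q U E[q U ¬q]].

Sat(¬q) = {m0, m1, m2, m3, m4, m6}
E[q U ¬q]: least fixpoint, start Z0 = Sat(¬q) = {m0, m1, m2, m3, m4, m6}, add states in Sat(q) with some successor in Z. Already a fixed point.
Sat(E[q U ¬q]) = {m0, m1, m2, m3, m4, m6}
A[q U E[q U ¬q]]: least fixpoint, start Z0 = Sat(E[q U ¬q]) = {m0, m1, m2, m3, m4, m6}, add states in Sat(q) with every successor in Z. Already a fixed point.
Sat(A[q U E[q U ¬q]]) = {m0, m1, m2, m3, m4, m6}
m4 ∈ Sat(A[q U E[q U ¬q]]) = {m0, m1, m2, m3, m4, m6}, so the formula holds at m4.

Yes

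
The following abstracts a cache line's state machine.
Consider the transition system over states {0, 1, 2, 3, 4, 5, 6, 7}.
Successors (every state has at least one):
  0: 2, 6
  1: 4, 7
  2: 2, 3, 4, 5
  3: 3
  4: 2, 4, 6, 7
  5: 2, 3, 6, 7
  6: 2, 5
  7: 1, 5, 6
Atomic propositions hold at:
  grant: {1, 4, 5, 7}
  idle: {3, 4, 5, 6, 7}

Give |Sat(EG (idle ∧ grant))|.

3

Sat(idle ∧ grant) = {4, 5, 7}
EG (idle ∧ grant): greatest fixpoint, start Z0 = {4, 5, 7}, keep only states in Sat with some successor in Z. Already a fixed point.
Sat(EG (idle ∧ grant)) = {4, 5, 7}
|Sat(EG (idle ∧ grant))| = |{4, 5, 7}| = 3.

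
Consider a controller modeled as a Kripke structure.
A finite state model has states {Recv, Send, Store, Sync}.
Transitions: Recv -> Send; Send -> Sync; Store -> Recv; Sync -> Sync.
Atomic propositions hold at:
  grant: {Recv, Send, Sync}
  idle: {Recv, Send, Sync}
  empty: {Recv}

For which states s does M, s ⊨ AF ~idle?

Sat(~idle) = {Store}
AF ~idle: least fixpoint, start Z0 = {Store}, add states with every successor in Z. Already a fixed point.
Sat(AF ~idle) = {Store}

{Store}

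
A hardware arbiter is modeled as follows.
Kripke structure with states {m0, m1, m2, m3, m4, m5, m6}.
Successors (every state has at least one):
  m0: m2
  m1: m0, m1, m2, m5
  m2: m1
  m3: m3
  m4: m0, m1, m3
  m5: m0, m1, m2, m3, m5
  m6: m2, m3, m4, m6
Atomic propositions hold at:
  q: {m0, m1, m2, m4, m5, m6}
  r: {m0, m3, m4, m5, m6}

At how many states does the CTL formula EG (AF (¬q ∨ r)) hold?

Sat(¬q) = {m3}
Sat(¬q ∨ r) = {m0, m3, m4, m5, m6}
AF (¬q ∨ r): least fixpoint, start Z0 = {m0, m3, m4, m5, m6}, add states with every successor in Z. Already a fixed point.
Sat(AF (¬q ∨ r)) = {m0, m3, m4, m5, m6}
EG (AF (¬q ∨ r)): greatest fixpoint, start Z0 = {m0, m3, m4, m5, m6}, keep only states in Sat with some successor in Z. Z1 = {m3, m4, m5, m6}; fixed.
Sat(EG (AF (¬q ∨ r))) = {m3, m4, m5, m6}
|Sat(EG (AF (¬q ∨ r)))| = |{m3, m4, m5, m6}| = 4.

4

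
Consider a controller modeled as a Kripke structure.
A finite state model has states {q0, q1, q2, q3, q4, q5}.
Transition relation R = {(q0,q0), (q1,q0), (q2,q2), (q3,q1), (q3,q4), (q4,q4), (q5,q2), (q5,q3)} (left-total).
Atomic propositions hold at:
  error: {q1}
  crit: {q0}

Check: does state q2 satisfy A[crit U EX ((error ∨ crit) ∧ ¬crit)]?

Sat(error ∨ crit) = {q0, q1}
Sat(¬crit) = {q1, q2, q3, q4, q5}
Sat((error ∨ crit) ∧ ¬crit) = {q1}
Sat(EX ((error ∨ crit) ∧ ¬crit)) = {s : some successor in {q1}} = {q3}
A[crit U EX ((error ∨ crit) ∧ ¬crit)]: least fixpoint, start Z0 = Sat(EX ((error ∨ crit) ∧ ¬crit)) = {q3}, add states in Sat(crit) with every successor in Z. Already a fixed point.
Sat(A[crit U EX ((error ∨ crit) ∧ ¬crit)]) = {q3}
q2 ∉ Sat(A[crit U EX ((error ∨ crit) ∧ ¬crit)]) = {q3}, so the formula does not hold at q2.

No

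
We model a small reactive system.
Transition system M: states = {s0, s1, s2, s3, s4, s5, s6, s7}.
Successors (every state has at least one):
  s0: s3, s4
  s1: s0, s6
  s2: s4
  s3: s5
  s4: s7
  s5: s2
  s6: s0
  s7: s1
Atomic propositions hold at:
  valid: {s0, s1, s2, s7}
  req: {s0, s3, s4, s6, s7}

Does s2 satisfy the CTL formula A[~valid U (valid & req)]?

Sat(~valid) = {s3, s4, s5, s6}
Sat(valid & req) = {s0, s7}
A[~valid U (valid & req)]: least fixpoint, start Z0 = Sat((valid & req)) = {s0, s7}, add states in Sat(~valid) with every successor in Z. Z1 = {s0, s4, s6, s7}; fixed.
Sat(A[~valid U (valid & req)]) = {s0, s4, s6, s7}
s2 ∉ Sat(A[~valid U (valid & req)]) = {s0, s4, s6, s7}, so the formula does not hold at s2.

No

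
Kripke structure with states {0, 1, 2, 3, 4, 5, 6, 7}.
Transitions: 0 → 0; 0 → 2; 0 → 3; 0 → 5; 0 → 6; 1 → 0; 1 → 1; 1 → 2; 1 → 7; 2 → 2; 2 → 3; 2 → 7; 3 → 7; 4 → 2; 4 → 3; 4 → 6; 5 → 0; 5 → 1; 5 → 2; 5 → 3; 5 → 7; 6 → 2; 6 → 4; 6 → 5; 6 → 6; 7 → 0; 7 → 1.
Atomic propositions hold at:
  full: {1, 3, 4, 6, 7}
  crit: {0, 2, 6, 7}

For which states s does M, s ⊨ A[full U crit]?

{0, 2, 3, 4, 6, 7}

A[full U crit]: least fixpoint, start Z0 = Sat(crit) = {0, 2, 6, 7}, add states in Sat(full) with every successor in Z. Z1 = {0, 2, 3, 6, 7}; Z2 = {0, 2, 3, 4, 6, 7}; fixed.
Sat(A[full U crit]) = {0, 2, 3, 4, 6, 7}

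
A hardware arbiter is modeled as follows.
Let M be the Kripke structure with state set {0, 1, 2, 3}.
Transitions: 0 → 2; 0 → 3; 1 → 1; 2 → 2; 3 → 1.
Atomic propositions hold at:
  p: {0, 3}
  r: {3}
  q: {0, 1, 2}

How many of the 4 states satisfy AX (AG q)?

AG q: greatest fixpoint, start Z0 = {0, 1, 2}, keep only states in Sat with every successor in Z. Z1 = {1, 2}; fixed.
Sat(AG q) = {1, 2}
Sat(AX (AG q)) = {s : every successor in {1, 2}} = {1, 2, 3}
|Sat(AX (AG q))| = |{1, 2, 3}| = 3.

3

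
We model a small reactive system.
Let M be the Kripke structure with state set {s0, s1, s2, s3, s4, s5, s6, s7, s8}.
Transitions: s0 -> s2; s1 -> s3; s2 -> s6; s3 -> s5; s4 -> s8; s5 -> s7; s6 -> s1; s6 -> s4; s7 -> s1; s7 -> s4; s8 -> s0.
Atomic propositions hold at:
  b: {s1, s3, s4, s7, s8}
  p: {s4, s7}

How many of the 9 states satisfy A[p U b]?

A[p U b]: least fixpoint, start Z0 = Sat(b) = {s1, s3, s4, s7, s8}, add states in Sat(p) with every successor in Z. Already a fixed point.
Sat(A[p U b]) = {s1, s3, s4, s7, s8}
|Sat(A[p U b])| = |{s1, s3, s4, s7, s8}| = 5.

5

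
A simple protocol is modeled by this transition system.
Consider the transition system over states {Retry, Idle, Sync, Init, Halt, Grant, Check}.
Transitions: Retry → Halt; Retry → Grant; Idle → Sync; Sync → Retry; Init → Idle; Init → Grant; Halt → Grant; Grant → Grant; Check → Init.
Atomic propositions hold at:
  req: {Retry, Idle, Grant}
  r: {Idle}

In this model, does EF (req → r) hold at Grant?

Sat(req → r) = {Idle, Sync, Init, Halt, Check}
EF (req → r): least fixpoint, start Z0 = {Idle, Sync, Init, Halt, Check}, add states with some successor in Z. Z1 = {Retry, Idle, Sync, Init, Halt, Check}; fixed.
Sat(EF (req → r)) = {Retry, Idle, Sync, Init, Halt, Check}
Grant ∉ Sat(EF (req → r)) = {Retry, Idle, Sync, Init, Halt, Check}, so the formula does not hold at Grant.

No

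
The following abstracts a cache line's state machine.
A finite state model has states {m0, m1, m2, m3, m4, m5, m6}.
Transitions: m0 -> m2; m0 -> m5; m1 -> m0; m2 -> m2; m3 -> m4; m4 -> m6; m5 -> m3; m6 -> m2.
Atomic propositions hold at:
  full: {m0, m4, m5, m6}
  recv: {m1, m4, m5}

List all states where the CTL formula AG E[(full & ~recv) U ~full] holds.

Sat(~recv) = {m0, m2, m3, m6}
Sat(full & ~recv) = {m0, m6}
Sat(~full) = {m1, m2, m3}
E[(full & ~recv) U ~full]: least fixpoint, start Z0 = Sat(~full) = {m1, m2, m3}, add states in Sat(full & ~recv) with some successor in Z. Z1 = {m0, m1, m2, m3, m6}; fixed.
Sat(E[(full & ~recv) U ~full]) = {m0, m1, m2, m3, m6}
AG E[(full & ~recv) U ~full]: greatest fixpoint, start Z0 = {m0, m1, m2, m3, m6}, keep only states in Sat with every successor in Z. Z1 = {m1, m2, m6}; Z2 = {m2, m6}; fixed.
Sat(AG E[(full & ~recv) U ~full]) = {m2, m6}

{m2, m6}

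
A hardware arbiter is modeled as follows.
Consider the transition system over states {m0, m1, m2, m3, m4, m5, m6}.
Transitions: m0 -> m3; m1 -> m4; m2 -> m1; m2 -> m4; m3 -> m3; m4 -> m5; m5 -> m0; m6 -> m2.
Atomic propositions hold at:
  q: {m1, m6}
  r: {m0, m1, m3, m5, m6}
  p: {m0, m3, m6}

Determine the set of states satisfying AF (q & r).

{m1, m6}

Sat(q & r) = {m1, m6}
AF (q & r): least fixpoint, start Z0 = {m1, m6}, add states with every successor in Z. Already a fixed point.
Sat(AF (q & r)) = {m1, m6}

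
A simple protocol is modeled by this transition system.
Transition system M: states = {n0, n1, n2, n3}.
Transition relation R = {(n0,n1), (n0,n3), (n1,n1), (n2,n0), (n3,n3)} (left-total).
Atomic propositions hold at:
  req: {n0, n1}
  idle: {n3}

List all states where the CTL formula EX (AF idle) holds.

AF idle: least fixpoint, start Z0 = {n3}, add states with every successor in Z. Already a fixed point.
Sat(AF idle) = {n3}
Sat(EX (AF idle)) = {s : some successor in {n3}} = {n0, n3}

{n0, n3}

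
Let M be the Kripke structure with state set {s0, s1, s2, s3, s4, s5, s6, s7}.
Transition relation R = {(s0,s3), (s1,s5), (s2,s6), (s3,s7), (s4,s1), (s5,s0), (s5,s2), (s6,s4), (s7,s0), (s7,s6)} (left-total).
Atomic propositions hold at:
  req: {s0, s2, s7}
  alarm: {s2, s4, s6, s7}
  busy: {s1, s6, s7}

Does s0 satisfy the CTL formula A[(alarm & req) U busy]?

No

Sat(alarm & req) = {s2, s7}
A[(alarm & req) U busy]: least fixpoint, start Z0 = Sat(busy) = {s1, s6, s7}, add states in Sat(alarm & req) with every successor in Z. Z1 = {s1, s2, s6, s7}; fixed.
Sat(A[(alarm & req) U busy]) = {s1, s2, s6, s7}
s0 ∉ Sat(A[(alarm & req) U busy]) = {s1, s2, s6, s7}, so the formula does not hold at s0.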